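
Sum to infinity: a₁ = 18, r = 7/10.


S∞ = a₁/(1-r) = 18/(1 - 7/10)
= 18/(3/10)
= 60

S∞ = 60


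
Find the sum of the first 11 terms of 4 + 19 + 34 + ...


aₙ = 4 + (11-1)×15 = 154
Sₙ = n(a₁+aₙ)/2 = 11×(4+154)/2
= 11×158/2 = 869

S_11 = 869


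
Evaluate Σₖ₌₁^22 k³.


n(n+1)/2 = 22×23/2 = 253
Σk³ = 253² = 64009

Σk³ = 64009


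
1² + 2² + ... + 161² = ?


n = 161
n(n+1)(2n+1)/6 = 161×162×323/6
= 8424486/6 = 1404081

Σk² = 1404081


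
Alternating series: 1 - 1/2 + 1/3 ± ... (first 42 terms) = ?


S = 1 - 1/2 + 1/3 - 1/4 + 1/5 - 1/6 + 1/7 - 1/8 ± ...
= 0.6814
(Full series converges to +ln(2) ≈ +0.6931)

S_42 = 0.6814


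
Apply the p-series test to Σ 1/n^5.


p-series test: Σ c/n^p converges if p > 1, diverges if p ≤ 1 (constant c > 0 doesn't affect convergence).
p = 5
5 > 1 → CONVERGES

Converges (p = 5 > 1)


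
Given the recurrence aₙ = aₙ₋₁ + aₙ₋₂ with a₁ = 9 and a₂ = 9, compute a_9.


Computing iteratively: 9, 9, 18, 27, 45, 72, 117, 189, 306
a_9 = 306

a_9 = 306


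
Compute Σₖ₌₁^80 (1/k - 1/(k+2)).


Telescoping with gap 2: two head and two tail terms survive.
= (1 + 1/2) - (1/81 + 1/82)
= 3/2 - 1/81 - 1/82 = 4900/3321

Sum = 4900/3321


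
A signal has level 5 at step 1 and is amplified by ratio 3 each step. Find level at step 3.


aₙ = a₁·r^(n-1)
= 5×3^2
= 5×9
= 45

a_3 = 45


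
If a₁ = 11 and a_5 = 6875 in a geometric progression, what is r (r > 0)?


r^(n-1) = aₙ/a₁
r^4 = 6875/11 = 625
r = 625^(1/4)
= ±5; taking r > 0 gives r = 5

r = 5


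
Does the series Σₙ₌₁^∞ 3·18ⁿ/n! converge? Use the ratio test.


aₙ = 3·18^n/n!
a_{n+1}/aₙ = 18^(n+1)/(n+1)! × n!/18^n  (constant 3 cancels)
= 18/(n+1)
L = lim(n→∞) 18/(n+1) = 0
L < 1 → series CONVERGES

Converges (ratio test: L = 0 < 1)


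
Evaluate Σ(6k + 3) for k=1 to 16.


Σ(6k+3) = 6·Σk + 3·n
= 6·136 + 3·16
= 816 + 48 = 864

Σ = 864


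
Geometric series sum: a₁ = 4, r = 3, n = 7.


Sₙ = 4×(3^7 - 1)/(3 - 1)
= 4×(2187 - 1)/2
= 4×2186/2
= 4372

S_7 = 4372


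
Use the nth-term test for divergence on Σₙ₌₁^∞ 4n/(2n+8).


lim(n→∞) 4n/(2n+8) = 4/2 = 2  (divide numerator and denominator by n)
lim aₙ = 2 ≠ 0 → series DIVERGES

Diverges (lim aₙ = 2 ≠ 0)


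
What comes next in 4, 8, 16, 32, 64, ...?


Pattern: powers of 2: 2ⁿ
Terms: 4, 8, 16, 32, 64
Next term = 128

Next term = 128


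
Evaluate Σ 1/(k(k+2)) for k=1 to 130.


1/(k(k+2)) = (1/2)·(1/k - 1/(k+2)) (partial fractions)
Telescoping: Σ = (1/2)·(1 + 1/2 - 1/131 - 1/132) = 25675/34584

Sum = 25675/34584


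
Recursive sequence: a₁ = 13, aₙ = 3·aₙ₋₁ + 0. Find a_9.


Computing step by step:
a_1 = 13
a_2 = 39
a_3 = 117
a_4 = 351
a_5 = 1053
a_6 = 3159
a_7 = 9477
a_8 = 28431
a_9 = 85293


a_9 = 85293


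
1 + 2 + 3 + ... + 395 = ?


n(n+1)/2 = 395×396/2 = 156420/2 = 78210

Σk = 78210


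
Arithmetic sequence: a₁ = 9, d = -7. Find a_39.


aₙ = a₁ + (n-1)d
= 9 + (39-1)×-7
= 9 - 266
= -257

a_39 = -257


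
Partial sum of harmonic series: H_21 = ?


H_21 = 1/1 + 1/2 + 1/3 + ... + 1/21
= 18858053/5173168
≈ 3.6454

H_21 = 18858053/5173168 ≈ 3.6454


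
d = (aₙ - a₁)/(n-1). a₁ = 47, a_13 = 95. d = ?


d = (aₙ - a₁)/(n-1)
= (95 - 47)/(13-1)
= 48/12 = 4

d = 4


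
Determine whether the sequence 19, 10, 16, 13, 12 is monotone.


Differences: -9, 6, -3, -1
Difference at position 2 is +6 (> 0) but position 1 is -9 (< 0) — sequence both rises and falls
→ NOT monotonic

Not monotonic


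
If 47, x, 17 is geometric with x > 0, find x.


GM = √(47×17) = √799 = 28.2666

GM = 28.2666


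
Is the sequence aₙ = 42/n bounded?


a₁ = 42, a₂ = 42/2, a₃ = 42/3, ...
0 < aₙ ≤ 42 for all n ≥ 1
Lower bound: 0, Upper bound: 42
The sequence IS bounded

Bounded (0 < aₙ ≤ 42)


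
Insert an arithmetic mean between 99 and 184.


AM = (99 + 184)/2 = 283/2 = 141.5

AM = 141.5


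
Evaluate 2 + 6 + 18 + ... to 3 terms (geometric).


Sₙ = 2×(3^3 - 1)/(3 - 1)
= 2×(27 - 1)/2
= 2×26/2
= 26

S_3 = 26


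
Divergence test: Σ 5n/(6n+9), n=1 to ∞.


lim(n→∞) 5n/(6n+9) = 5/6 = 5/6  (divide numerator and denominator by n)
lim aₙ = 5/6 ≠ 0 → series DIVERGES

Diverges (lim aₙ = 5/6 ≠ 0)


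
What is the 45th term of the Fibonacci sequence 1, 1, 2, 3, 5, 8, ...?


Fibonacci sequence: 1, 1, 2, 3, 5, 8, 13, 21, 34, 55, 89, ...
F(45) = 1134903170

F(45) = 1134903170


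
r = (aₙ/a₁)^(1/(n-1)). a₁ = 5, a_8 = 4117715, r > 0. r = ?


r^(n-1) = aₙ/a₁
r^7 = 4117715/5 = 823543
r = 823543^(1/7)
= 7

r = 7


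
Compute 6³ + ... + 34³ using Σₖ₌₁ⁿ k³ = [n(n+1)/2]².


Σₖ₌6^34 k³ = [34·35/2]² − [5·6/2]²
= 354025 − 225 = 353800

Σk³ = 353800


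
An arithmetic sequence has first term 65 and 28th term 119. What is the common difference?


d = (aₙ - a₁)/(n-1)
= (119 - 65)/(28-1)
= 54/27 = 2

d = 2


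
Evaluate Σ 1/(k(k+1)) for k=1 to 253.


1/(k(k+1)) = 1/k - 1/(k+1) (partial fractions)
Telescoping: Σ = 1 - 1/254 = 253/254

Sum = 253/254


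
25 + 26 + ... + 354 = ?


Σₖ₌25^354 k = Σₖ₌₁^354 k − Σₖ₌₁^24 k
= 354·355/2 − 24·25/2
= 62835 − 300 = 62535

Σk = 62535


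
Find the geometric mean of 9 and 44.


GM = √(9×44) = √396 = 19.8997

GM = 19.8997


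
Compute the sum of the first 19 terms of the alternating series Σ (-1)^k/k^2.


S = -1 + 1/4 - 1/9 + 1/16 - 1/25 + 1/36 - 1/49 + 1/64 ± ...
= -0.8238
(Full series converges to -π²/12 ≈ -0.8225)

S_19 = -0.8238


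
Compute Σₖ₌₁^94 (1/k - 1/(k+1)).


Telescoping: adjacent terms cancel.
= 1/1 - 1/95
= 1 - 1/95 = 94/95

Sum = 94/95


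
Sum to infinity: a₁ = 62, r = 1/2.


S∞ = a₁/(1-r) = 62/(1 - 1/2)
= 62/(1/2)
= 124

S∞ = 124


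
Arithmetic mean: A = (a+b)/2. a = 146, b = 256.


AM = (146 + 256)/2 = 402/2 = 201

AM = 201


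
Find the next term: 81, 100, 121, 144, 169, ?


Pattern: perfect squares: n²
Terms: 81, 100, 121, 144, 169
Next term = 196

Next term = 196


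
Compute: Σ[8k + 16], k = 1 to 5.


Σ(8k+16) = 8·Σk + 16·n
= 8·15 + 16·5
= 120 + 80 = 200

Σ = 200


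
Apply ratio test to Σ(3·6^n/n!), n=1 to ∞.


aₙ = 3·6^n/n!
a_{n+1}/aₙ = 6^(n+1)/(n+1)! × n!/6^n  (constant 3 cancels)
= 6/(n+1)
L = lim(n→∞) 6/(n+1) = 0
L < 1 → series CONVERGES

Converges (ratio test: L = 0 < 1)


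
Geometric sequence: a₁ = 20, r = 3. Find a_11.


aₙ = a₁·r^(n-1)
= 20×3^10
= 20×59049
= 1180980

a_11 = 1180980


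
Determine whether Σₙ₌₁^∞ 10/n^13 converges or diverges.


p-series test: Σ c/n^p converges if p > 1, diverges if p ≤ 1 (constant c > 0 doesn't affect convergence).
p = 13
13 > 1 → CONVERGES

Converges (p = 13 > 1)


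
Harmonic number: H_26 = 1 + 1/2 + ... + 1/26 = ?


H_26 = 1/1 + 1/2 + 1/3 + ... + 1/26
= 34395742267/8923714800
≈ 3.8544

H_26 = 34395742267/8923714800 ≈ 3.8544


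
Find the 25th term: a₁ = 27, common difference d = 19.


aₙ = a₁ + (n-1)d
= 27 + (25-1)×19
= 27 + 456
= 483

a_25 = 483


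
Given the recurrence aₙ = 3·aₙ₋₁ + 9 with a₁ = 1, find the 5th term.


Computing step by step:
a_1 = 1
a_2 = 12
a_3 = 45
a_4 = 144
a_5 = 441


a_5 = 441


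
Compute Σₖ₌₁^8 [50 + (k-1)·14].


aₙ = 50 + (8-1)×14 = 148
Sₙ = n(a₁+aₙ)/2 = 8×(50+148)/2
= 8×198/2 = 792

S_8 = 792


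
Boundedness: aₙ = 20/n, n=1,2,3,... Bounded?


a₁ = 20, a₂ = 20/2, a₃ = 20/3, ...
0 < aₙ ≤ 20 for all n ≥ 1
Lower bound: 0, Upper bound: 20
The sequence IS bounded

Bounded (0 < aₙ ≤ 20)


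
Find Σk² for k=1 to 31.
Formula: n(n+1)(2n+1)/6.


n = 31
n(n+1)(2n+1)/6 = 31×32×63/6
= 62496/6 = 10416

Σk² = 10416


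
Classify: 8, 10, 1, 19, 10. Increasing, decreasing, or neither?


Differences: 2, -9, 18, -9
Difference at position 1 is +2 (> 0) but position 2 is -9 (< 0) — sequence both rises and falls
→ NOT monotonic

Not monotonic


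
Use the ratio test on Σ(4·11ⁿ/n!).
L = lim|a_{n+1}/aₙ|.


aₙ = 4·11^n/n!
a_{n+1}/aₙ = 11^(n+1)/(n+1)! × n!/11^n  (constant 4 cancels)
= 11/(n+1)
L = lim(n→∞) 11/(n+1) = 0
L < 1 → series CONVERGES

Converges (ratio test: L = 0 < 1)


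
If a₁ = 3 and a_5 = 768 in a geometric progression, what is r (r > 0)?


r^(n-1) = aₙ/a₁
r^4 = 768/3 = 256
r = 256^(1/4)
= ±4; taking r > 0 gives r = 4

r = 4


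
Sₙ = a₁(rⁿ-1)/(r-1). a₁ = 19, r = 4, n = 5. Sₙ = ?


Sₙ = 19×(4^5 - 1)/(4 - 1)
= 19×(1024 - 1)/3
= 19×1023/3
= 6479

S_5 = 6479


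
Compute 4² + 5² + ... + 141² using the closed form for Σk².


Σₖ₌4^141 k² = Σₖ₌₁^141 k² − Σₖ₌₁^3 k²
= 141·142·283/6 − 3·4·7/6
= 944371 − 14 = 944357

Σk² = 944357


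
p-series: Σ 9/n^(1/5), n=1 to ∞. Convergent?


p-series test: Σ c/n^p converges if p > 1, diverges if p ≤ 1 (constant c > 0 doesn't affect convergence).
p = 1/5
1/5 ≤ 1 → DIVERGES

Diverges (p = 1/5 ≤ 1)


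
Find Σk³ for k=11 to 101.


Σₖ₌11^101 k³ = [101·102/2]² − [10·11/2]²
= 26532801 − 3025 = 26529776

Σk³ = 26529776


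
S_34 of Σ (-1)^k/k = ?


S = -1 + 1/2 - 1/3 + 1/4 - 1/5 + 1/6 - 1/7 + 1/8 ± ...
= -0.6787
(Full series converges to -ln(2) ≈ -0.6931)

S_34 = -0.6787


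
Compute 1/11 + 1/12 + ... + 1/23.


Σₖ₌11^23 1/k = 1/11 + 1/12 + 1/13 + ... + 1/23
= 4311885041/5354228880
≈ 0.8053

Sum = 4311885041/5354228880 ≈ 0.8053


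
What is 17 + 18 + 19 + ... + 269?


Σₖ₌17^269 k = Σₖ₌₁^269 k − Σₖ₌₁^16 k
= 269·270/2 − 16·17/2
= 36315 − 136 = 36179

Σk = 36179


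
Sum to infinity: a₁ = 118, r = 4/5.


S∞ = a₁/(1-r) = 118/(1 - 4/5)
= 118/(1/5)
= 590

S∞ = 590


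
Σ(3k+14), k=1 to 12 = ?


Σ(3k+14) = 3·Σk + 14·n
= 3·78 + 14·12
= 234 + 168 = 402

Σ = 402


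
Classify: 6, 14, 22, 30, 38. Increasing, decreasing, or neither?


Differences: 8, 8, 8, 8
All differences > 0 → strictly INCREASING

Monotonically increasing


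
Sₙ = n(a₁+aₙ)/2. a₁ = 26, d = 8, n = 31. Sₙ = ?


aₙ = 26 + (31-1)×8 = 266
Sₙ = n(a₁+aₙ)/2 = 31×(26+266)/2
= 31×292/2 = 4526

S_31 = 4526


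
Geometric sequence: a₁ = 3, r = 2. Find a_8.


aₙ = a₁·r^(n-1)
= 3×2^7
= 3×128
= 384

a_8 = 384


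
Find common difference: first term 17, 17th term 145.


d = (aₙ - a₁)/(n-1)
= (145 - 17)/(17-1)
= 128/16 = 8

d = 8


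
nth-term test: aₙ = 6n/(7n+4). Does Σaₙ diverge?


lim(n→∞) 6n/(7n+4) = 6/7 = 6/7  (divide numerator and denominator by n)
lim aₙ = 6/7 ≠ 0 → series DIVERGES

Diverges (lim aₙ = 6/7 ≠ 0)


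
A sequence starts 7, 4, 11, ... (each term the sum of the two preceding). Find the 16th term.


Computing iteratively: 7, 4, 11, 15, 26, 41, 67, 108, 175, 283, 458, 741, ...
a_16 = 5079

a_16 = 5079


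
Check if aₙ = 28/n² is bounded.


a₁ = 28, a₂ = 28/4, a₃ = 28/9, ...
0 < aₙ ≤ 28 for all n ≥ 1
The sequence IS bounded

Bounded (0 < aₙ ≤ 28)


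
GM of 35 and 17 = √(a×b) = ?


GM = √(35×17) = √595 = 24.3926

GM = 24.3926


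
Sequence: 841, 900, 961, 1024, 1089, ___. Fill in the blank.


Pattern: perfect squares: n²
Terms: 841, 900, 961, 1024, 1089
Next term = 1156

Next term = 1156


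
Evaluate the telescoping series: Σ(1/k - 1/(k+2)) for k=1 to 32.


Telescoping with gap 2: two head and two tail terms survive.
= (1 + 1/2) - (1/33 + 1/34)
= 3/2 - 1/33 - 1/34 = 808/561

Sum = 808/561


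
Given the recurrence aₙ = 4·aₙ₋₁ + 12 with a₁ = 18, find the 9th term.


Computing step by step:
a_1 = 18
a_2 = 84
a_3 = 348
a_4 = 1404
a_5 = 5628
a_6 = 22524
a_7 = 90108
a_8 = 360444
a_9 = 1441788


a_9 = 1441788


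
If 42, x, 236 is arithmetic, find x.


AM = (42 + 236)/2 = 278/2 = 139

AM = 139


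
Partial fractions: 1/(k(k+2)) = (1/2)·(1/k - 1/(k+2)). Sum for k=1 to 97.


1/(k(k+2)) = (1/2)·(1/k - 1/(k+2)) (partial fractions)
Telescoping: Σ = (1/2)·(1 + 1/2 - 1/98 - 1/99) = 3589/4851

Sum = 3589/4851


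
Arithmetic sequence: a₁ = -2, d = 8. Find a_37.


aₙ = a₁ + (n-1)d
= -2 + (37-1)×8
= -2 + 288
= 286

a_37 = 286


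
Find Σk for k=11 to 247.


Σₖ₌11^247 k = Σₖ₌₁^247 k − Σₖ₌₁^10 k
= 247·248/2 − 10·11/2
= 30628 − 55 = 30573

Σk = 30573


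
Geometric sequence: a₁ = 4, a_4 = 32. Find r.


r^(n-1) = aₙ/a₁
r^3 = 32/4 = 8
r = 8^(1/3)
= 2

r = 2


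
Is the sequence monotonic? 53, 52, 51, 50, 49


Differences: -1, -1, -1, -1
All differences < 0 → strictly DECREASING

Monotonically decreasing


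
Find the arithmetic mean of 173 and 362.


AM = (173 + 362)/2 = 535/2 = 267.5

AM = 267.5


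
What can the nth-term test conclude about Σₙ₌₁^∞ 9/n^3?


lim(n→∞) 9/n^3 = 0
lim aₙ = 0 → nth-term test is INCONCLUSIVE
(Need other tests; this is actually a convergent p-series with p=3 > 1)

Inconclusive (lim aₙ = 0; need another test)


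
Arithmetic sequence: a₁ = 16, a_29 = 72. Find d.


d = (aₙ - a₁)/(n-1)
= (72 - 16)/(29-1)
= 56/28 = 2

d = 2


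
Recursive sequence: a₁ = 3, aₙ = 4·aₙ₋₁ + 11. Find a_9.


Computing step by step:
a_1 = 3
a_2 = 23
a_3 = 103
a_4 = 423
a_5 = 1703
a_6 = 6823
a_7 = 27303
a_8 = 109223
a_9 = 436903


a_9 = 436903


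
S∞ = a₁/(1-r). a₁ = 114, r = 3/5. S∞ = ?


S∞ = a₁/(1-r) = 114/(1 - 3/5)
= 114/(2/5)
= 285

S∞ = 285


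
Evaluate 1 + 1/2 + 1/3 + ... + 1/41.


H_41 = 1/1 + 1/2 + 1/3 + ... + 1/41
= 85691034670497533/19914562703599200
≈ 4.3029

H_41 = 85691034670497533/19914562703599200 ≈ 4.3029


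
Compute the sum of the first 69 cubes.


n(n+1)/2 = 69×70/2 = 2415
Σk³ = 2415² = 5832225

Σk³ = 5832225


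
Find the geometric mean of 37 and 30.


GM = √(37×30) = √1110 = 33.3167

GM = 33.3167


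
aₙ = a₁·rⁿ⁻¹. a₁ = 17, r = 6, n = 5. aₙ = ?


aₙ = a₁·r^(n-1)
= 17×6^4
= 17×1296
= 22032

a_5 = 22032


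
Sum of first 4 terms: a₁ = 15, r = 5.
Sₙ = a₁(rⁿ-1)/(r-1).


Sₙ = 15×(5^4 - 1)/(5 - 1)
= 15×(625 - 1)/4
= 15×624/4
= 2340

S_4 = 2340


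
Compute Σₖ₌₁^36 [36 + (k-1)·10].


aₙ = 36 + (36-1)×10 = 386
Sₙ = n(a₁+aₙ)/2 = 36×(36+386)/2
= 36×422/2 = 7596

S_36 = 7596


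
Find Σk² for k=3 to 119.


Σₖ₌3^119 k² = Σₖ₌₁^119 k² − Σₖ₌₁^2 k²
= 119·120·239/6 − 2·3·5/6
= 568820 − 5 = 568815

Σk² = 568815


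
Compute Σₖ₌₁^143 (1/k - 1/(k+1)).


Telescoping: adjacent terms cancel.
= 1/1 - 1/144
= 1 - 1/144 = 143/144

Sum = 143/144


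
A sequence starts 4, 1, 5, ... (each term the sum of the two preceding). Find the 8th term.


Computing iteratively: 4, 1, 5, 6, 11, 17, 28, 45
a_8 = 45

a_8 = 45


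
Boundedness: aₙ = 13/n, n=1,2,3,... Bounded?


a₁ = 13, a₂ = 13/2, a₃ = 13/3, ...
0 < aₙ ≤ 13 for all n ≥ 1
Lower bound: 0, Upper bound: 13
The sequence IS bounded

Bounded (0 < aₙ ≤ 13)


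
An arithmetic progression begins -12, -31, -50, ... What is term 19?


aₙ = a₁ + (n-1)d
= -12 + (19-1)×-19
= -12 - 342
= -354

a_19 = -354


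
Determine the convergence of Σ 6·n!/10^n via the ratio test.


aₙ = 6·n!/10^n
a_{n+1}/aₙ = (n+1)!/10^(n+1) × 10^n/n!  (constant 6 cancels)
= (n+1)/10
L = lim(n→∞) (n+1)/10 = ∞
L > 1 → series DIVERGES

Diverges (ratio test: L = ∞ > 1)


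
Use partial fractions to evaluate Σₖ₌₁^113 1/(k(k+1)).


1/(k(k+1)) = 1/k - 1/(k+1) (partial fractions)
Telescoping: Σ = 1 - 1/114 = 113/114

Sum = 113/114


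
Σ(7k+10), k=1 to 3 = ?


Σ(7k+10) = 7·Σk + 10·n
= 7·6 + 10·3
= 42 + 30 = 72

Σ = 72


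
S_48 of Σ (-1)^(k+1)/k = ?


S = 1 - 1/2 + 1/3 - 1/4 + 1/5 - 1/6 + 1/7 - 1/8 ± ...
= 0.6828
(Full series converges to +ln(2) ≈ +0.6931)

S_48 = 0.6828


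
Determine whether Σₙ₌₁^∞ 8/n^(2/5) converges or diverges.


p-series test: Σ c/n^p converges if p > 1, diverges if p ≤ 1 (constant c > 0 doesn't affect convergence).
p = 2/5
2/5 ≤ 1 → DIVERGES

Diverges (p = 2/5 ≤ 1)


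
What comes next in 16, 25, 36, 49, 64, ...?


Pattern: perfect squares: n²
Terms: 16, 25, 36, 49, 64
Next term = 81

Next term = 81


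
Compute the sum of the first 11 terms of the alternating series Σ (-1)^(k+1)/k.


S = 1 - 1/2 + 1/3 - 1/4 + 1/5 - 1/6 + 1/7 - 1/8 ± ...
= 0.7365
(Full series converges to +ln(2) ≈ +0.6931)

S_11 = 0.7365


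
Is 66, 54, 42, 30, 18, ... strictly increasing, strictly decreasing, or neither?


Differences: -12, -12, -12, -12
All differences < 0 → strictly DECREASING

Monotonically decreasing


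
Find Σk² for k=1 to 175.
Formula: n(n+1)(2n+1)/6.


n = 175
n(n+1)(2n+1)/6 = 175×176×351/6
= 10810800/6 = 1801800

Σk² = 1801800


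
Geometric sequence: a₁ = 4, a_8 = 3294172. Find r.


r^(n-1) = aₙ/a₁
r^7 = 3294172/4 = 823543
r = 823543^(1/7)
= 7

r = 7


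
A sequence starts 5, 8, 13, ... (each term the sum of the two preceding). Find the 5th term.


Computing iteratively: 5, 8, 13, 21, 34
a_5 = 34

a_5 = 34


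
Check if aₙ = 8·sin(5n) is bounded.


For all n, -1 ≤ sin(5n) ≤ 1, so -8 ≤ 8·sin(5n) ≤ 8
Lower bound: -8, Upper bound: 8
The sequence IS bounded

Bounded (-8 ≤ aₙ ≤ 8)


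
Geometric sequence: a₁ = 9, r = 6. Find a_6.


aₙ = a₁·r^(n-1)
= 9×6^5
= 9×7776
= 69984

a_6 = 69984


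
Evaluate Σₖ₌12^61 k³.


Σₖ₌12^61 k³ = [61·62/2]² − [11·12/2]²
= 3575881 − 4356 = 3571525

Σk³ = 3571525


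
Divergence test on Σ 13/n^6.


lim(n→∞) 13/n^6 = 0
lim aₙ = 0 → nth-term test is INCONCLUSIVE
(Need other tests; this is actually a convergent p-series with p=6 > 1)

Inconclusive (lim aₙ = 0; need another test)


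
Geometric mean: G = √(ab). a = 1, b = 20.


GM = √(1×20) = √20 = 4.4721

GM = 4.4721


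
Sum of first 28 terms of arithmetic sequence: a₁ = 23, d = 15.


aₙ = 23 + (28-1)×15 = 428
Sₙ = n(a₁+aₙ)/2 = 28×(23+428)/2
= 28×451/2 = 6314

S_28 = 6314


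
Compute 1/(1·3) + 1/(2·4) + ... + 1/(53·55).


1/(k(k+2)) = (1/2)·(1/k - 1/(k+2)) (partial fractions)
Telescoping: Σ = (1/2)·(1 + 1/2 - 1/54 - 1/55) = 2173/2970

Sum = 2173/2970


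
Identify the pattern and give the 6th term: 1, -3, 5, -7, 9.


Pattern: alternating sign, magnitude arithmetic (d=2)
Terms: 1, -3, 5, -7, 9
Next term = -11

Next term = -11


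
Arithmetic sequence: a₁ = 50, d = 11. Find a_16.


aₙ = a₁ + (n-1)d
= 50 + (16-1)×11
= 50 + 165
= 215

a_16 = 215


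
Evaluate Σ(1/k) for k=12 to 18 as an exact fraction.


Σₖ₌12^18 1/k = 1/12 + 1/13 + 1/14 + 1/15 + 1/16 + 1/17 + 1/18
= 529331/1113840
≈ 0.4752

Sum = 529331/1113840 ≈ 0.4752


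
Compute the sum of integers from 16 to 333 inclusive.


Σₖ₌16^333 k = Σₖ₌₁^333 k − Σₖ₌₁^15 k
= 333·334/2 − 15·16/2
= 55611 − 120 = 55491

Σk = 55491


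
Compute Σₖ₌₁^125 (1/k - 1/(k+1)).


Telescoping: adjacent terms cancel.
= 1/1 - 1/126
= 1 - 1/126 = 125/126

Sum = 125/126


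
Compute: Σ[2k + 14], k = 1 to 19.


Σ(2k+14) = 2·Σk + 14·n
= 2·190 + 14·19
= 380 + 266 = 646

Σ = 646


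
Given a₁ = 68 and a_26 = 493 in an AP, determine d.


d = (aₙ - a₁)/(n-1)
= (493 - 68)/(26-1)
= 425/25 = 17

d = 17


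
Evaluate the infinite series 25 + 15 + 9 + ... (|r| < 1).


S∞ = a₁/(1-r) = 25/(1 - 3/5)
= 25/(2/5)
= 125/2

S∞ = 125/2


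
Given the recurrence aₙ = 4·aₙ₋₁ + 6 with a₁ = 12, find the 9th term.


Computing step by step:
a_1 = 12
a_2 = 54
a_3 = 222
a_4 = 894
a_5 = 3582
a_6 = 14334
a_7 = 57342
a_8 = 229374
a_9 = 917502


a_9 = 917502


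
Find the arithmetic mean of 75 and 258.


AM = (75 + 258)/2 = 333/2 = 166.5

AM = 166.5


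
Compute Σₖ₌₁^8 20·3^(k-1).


Sₙ = 20×(3^8 - 1)/(3 - 1)
= 20×(6561 - 1)/2
= 20×6560/2
= 65600

S_8 = 65600


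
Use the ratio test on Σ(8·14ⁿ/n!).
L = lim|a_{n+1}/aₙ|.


aₙ = 8·14^n/n!
a_{n+1}/aₙ = 14^(n+1)/(n+1)! × n!/14^n  (constant 8 cancels)
= 14/(n+1)
L = lim(n→∞) 14/(n+1) = 0
L < 1 → series CONVERGES

Converges (ratio test: L = 0 < 1)


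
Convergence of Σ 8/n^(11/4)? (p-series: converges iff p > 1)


p-series test: Σ c/n^p converges if p > 1, diverges if p ≤ 1 (constant c > 0 doesn't affect convergence).
p = 11/4
11/4 > 1 → CONVERGES

Converges (p = 11/4 > 1)


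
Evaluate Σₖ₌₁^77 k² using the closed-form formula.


n = 77
n(n+1)(2n+1)/6 = 77×78×155/6
= 930930/6 = 155155

Σk² = 155155


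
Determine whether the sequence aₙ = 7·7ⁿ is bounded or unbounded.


aₙ = 7·7ⁿ → as n→∞, aₙ→∞ (since base 7 > 1)
No finite upper bound exists
The sequence is UNBOUNDED

Unbounded (aₙ → ∞ as n → ∞)


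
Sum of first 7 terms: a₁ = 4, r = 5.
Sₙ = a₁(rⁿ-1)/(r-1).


Sₙ = 4×(5^7 - 1)/(5 - 1)
= 4×(78125 - 1)/4
= 4×78124/4
= 78124

S_7 = 78124


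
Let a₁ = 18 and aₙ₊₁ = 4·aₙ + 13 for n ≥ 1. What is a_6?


Computing step by step:
a_1 = 18
a_2 = 85
a_3 = 353
a_4 = 1425
a_5 = 5713
a_6 = 22865


a_6 = 22865


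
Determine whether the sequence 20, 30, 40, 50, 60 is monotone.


Differences: 10, 10, 10, 10
All differences > 0 → strictly INCREASING

Monotonically increasing


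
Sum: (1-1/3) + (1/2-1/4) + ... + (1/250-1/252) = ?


Telescoping with gap 2: two head and two tail terms survive.
= (1 + 1/2) - (1/251 + 1/252)
= 3/2 - 1/251 - 1/252 = 94375/63252

Sum = 94375/63252


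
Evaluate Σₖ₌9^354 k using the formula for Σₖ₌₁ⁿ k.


Σₖ₌9^354 k = Σₖ₌₁^354 k − Σₖ₌₁^8 k
= 354·355/2 − 8·9/2
= 62835 − 36 = 62799

Σk = 62799


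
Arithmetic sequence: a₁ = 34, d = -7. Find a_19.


aₙ = a₁ + (n-1)d
= 34 + (19-1)×-7
= 34 - 126
= -92

a_19 = -92


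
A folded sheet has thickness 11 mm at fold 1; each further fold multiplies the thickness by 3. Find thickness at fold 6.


aₙ = a₁·r^(n-1)
= 11×3^5
= 11×243
= 2673

a_6 = 2673


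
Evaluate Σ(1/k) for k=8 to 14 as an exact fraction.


Σₖ₌8^14 1/k = 1/8 + 1/9 + 1/10 + 1/11 + 1/12 + 1/13 + 1/14
= 237371/360360
≈ 0.6587

Sum = 237371/360360 ≈ 0.6587


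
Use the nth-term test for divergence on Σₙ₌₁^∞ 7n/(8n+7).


lim(n→∞) 7n/(8n+7) = 7/8 = 7/8  (divide numerator and denominator by n)
lim aₙ = 7/8 ≠ 0 → series DIVERGES

Diverges (lim aₙ = 7/8 ≠ 0)


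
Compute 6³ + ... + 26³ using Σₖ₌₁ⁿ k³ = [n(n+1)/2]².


Σₖ₌6^26 k³ = [26·27/2]² − [5·6/2]²
= 123201 − 225 = 122976

Σk³ = 122976


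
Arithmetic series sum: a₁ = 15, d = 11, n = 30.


aₙ = 15 + (30-1)×11 = 334
Sₙ = n(a₁+aₙ)/2 = 30×(15+334)/2
= 30×349/2 = 5235

S_30 = 5235


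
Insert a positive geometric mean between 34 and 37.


GM = √(34×37) = √1258 = 35.4683

GM = 35.4683


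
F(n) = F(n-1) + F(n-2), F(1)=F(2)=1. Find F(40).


Fibonacci sequence: 1, 1, 2, 3, 5, 8, 13, 21, 34, 55, 89, ...
F(40) = 102334155

F(40) = 102334155


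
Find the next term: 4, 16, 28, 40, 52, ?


Pattern: arithmetic (d=12)
Terms: 4, 16, 28, 40, 52
Next term = 64

Next term = 64


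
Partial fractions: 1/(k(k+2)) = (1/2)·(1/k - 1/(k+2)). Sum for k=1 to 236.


1/(k(k+2)) = (1/2)·(1/k - 1/(k+2)) (partial fractions)
Telescoping: Σ = (1/2)·(1 + 1/2 - 1/237 - 1/238) = 42067/56406

Sum = 42067/56406


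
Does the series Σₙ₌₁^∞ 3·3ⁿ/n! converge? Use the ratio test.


aₙ = 3·3^n/n!
a_{n+1}/aₙ = 3^(n+1)/(n+1)! × n!/3^n  (constant 3 cancels)
= 3/(n+1)
L = lim(n→∞) 3/(n+1) = 0
L < 1 → series CONVERGES

Converges (ratio test: L = 0 < 1)


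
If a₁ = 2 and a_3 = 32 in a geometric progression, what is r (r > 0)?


r^(n-1) = aₙ/a₁
r^2 = 32/2 = 16
r = 16^(1/2)
= ±4; taking r > 0 gives r = 4

r = 4


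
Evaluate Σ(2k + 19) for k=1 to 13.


Σ(2k+19) = 2·Σk + 19·n
= 2·91 + 19·13
= 182 + 247 = 429

Σ = 429


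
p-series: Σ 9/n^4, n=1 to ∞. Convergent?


p-series test: Σ c/n^p converges if p > 1, diverges if p ≤ 1 (constant c > 0 doesn't affect convergence).
p = 4
4 > 1 → CONVERGES

Converges (p = 4 > 1)


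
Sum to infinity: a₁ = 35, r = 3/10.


S∞ = a₁/(1-r) = 35/(1 - 3/10)
= 35/(7/10)
= 50

S∞ = 50


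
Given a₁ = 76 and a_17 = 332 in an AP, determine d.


d = (aₙ - a₁)/(n-1)
= (332 - 76)/(17-1)
= 256/16 = 16

d = 16


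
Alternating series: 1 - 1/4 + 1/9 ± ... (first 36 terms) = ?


S = 1 - 1/4 + 1/9 - 1/16 + 1/25 - 1/36 + 1/49 - 1/64 ± ...
= 0.8221
(Full series converges to +π²/12 ≈ +0.8225)

S_36 = 0.8221


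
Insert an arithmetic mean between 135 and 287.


AM = (135 + 287)/2 = 422/2 = 211

AM = 211


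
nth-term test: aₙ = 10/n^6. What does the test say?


lim(n→∞) 10/n^6 = 0
lim aₙ = 0 → nth-term test is INCONCLUSIVE
(Need other tests; this is actually a convergent p-series with p=6 > 1)

Inconclusive (lim aₙ = 0; need another test)


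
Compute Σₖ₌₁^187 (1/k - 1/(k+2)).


Telescoping with gap 2: two head and two tail terms survive.
= (1 + 1/2) - (1/188 + 1/189)
= 3/2 - 1/188 - 1/189 = 52921/35532

Sum = 52921/35532


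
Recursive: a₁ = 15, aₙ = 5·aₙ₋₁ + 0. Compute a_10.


Computing step by step:
a_1 = 15
a_2 = 75
a_3 = 375
a_4 = 1875
a_5 = 9375
a_6 = 46875
a_7 = 234375
a_8 = 1171875
a_9 = 5859375
a_10 = 29296875


a_10 = 29296875


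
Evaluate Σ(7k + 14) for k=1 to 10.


Σ(7k+14) = 7·Σk + 14·n
= 7·55 + 14·10
= 385 + 140 = 525

Σ = 525


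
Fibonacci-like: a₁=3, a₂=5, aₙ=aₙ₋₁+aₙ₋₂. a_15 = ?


Computing iteratively: 3, 5, 8, 13, 21, 34, 55, 89, 144, 233, 377, 610, ...
a_15 = 2584

a_15 = 2584


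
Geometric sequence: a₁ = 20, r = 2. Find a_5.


aₙ = a₁·r^(n-1)
= 20×2^4
= 20×16
= 320

a_5 = 320


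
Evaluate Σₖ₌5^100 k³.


Σₖ₌5^100 k³ = [100·101/2]² − [4·5/2]²
= 25502500 − 100 = 25502400

Σk³ = 25502400


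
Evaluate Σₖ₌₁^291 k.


n(n+1)/2 = 291×292/2 = 84972/2 = 42486

Σk = 42486


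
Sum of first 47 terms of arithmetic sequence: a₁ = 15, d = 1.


aₙ = 15 + (47-1)×1 = 61
Sₙ = n(a₁+aₙ)/2 = 47×(15+61)/2
= 47×76/2 = 1786

S_47 = 1786


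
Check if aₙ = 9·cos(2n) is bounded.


For all n, -1 ≤ cos(2n) ≤ 1, so -9 ≤ 9·cos(2n) ≤ 9
Lower bound: -9, Upper bound: 9
The sequence IS bounded

Bounded (-9 ≤ aₙ ≤ 9)


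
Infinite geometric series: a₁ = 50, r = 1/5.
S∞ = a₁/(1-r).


S∞ = a₁/(1-r) = 50/(1 - 1/5)
= 50/(4/5)
= 125/2

S∞ = 125/2


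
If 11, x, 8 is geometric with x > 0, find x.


GM = √(11×8) = √88 = 9.3808

GM = 9.3808


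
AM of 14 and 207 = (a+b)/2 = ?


AM = (14 + 207)/2 = 221/2 = 110.5

AM = 110.5


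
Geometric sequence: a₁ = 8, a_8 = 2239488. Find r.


r^(n-1) = aₙ/a₁
r^7 = 2239488/8 = 279936
r = 279936^(1/7)
= 6

r = 6


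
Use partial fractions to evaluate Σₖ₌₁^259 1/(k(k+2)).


1/(k(k+2)) = (1/2)·(1/k - 1/(k+2)) (partial fractions)
Telescoping: Σ = (1/2)·(1 + 1/2 - 1/260 - 1/261) = 101269/135720

Sum = 101269/135720


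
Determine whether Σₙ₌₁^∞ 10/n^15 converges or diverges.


p-series test: Σ c/n^p converges if p > 1, diverges if p ≤ 1 (constant c > 0 doesn't affect convergence).
p = 15
15 > 1 → CONVERGES

Converges (p = 15 > 1)


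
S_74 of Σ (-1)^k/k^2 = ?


S = -1 + 1/4 - 1/9 + 1/16 - 1/25 + 1/36 - 1/49 + 1/64 ± ...
= -0.8224
(Full series converges to -π²/12 ≈ -0.8225)

S_74 = -0.8224


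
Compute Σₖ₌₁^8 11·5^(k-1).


Sₙ = 11×(5^8 - 1)/(5 - 1)
= 11×(390625 - 1)/4
= 11×390624/4
= 1074216

S_8 = 1074216


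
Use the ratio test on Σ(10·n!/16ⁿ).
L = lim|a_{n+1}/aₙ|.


aₙ = 10·n!/16^n
a_{n+1}/aₙ = (n+1)!/16^(n+1) × 16^n/n!  (constant 10 cancels)
= (n+1)/16
L = lim(n→∞) (n+1)/16 = ∞
L > 1 → series DIVERGES

Diverges (ratio test: L = ∞ > 1)


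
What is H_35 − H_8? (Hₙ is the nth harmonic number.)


Σₖ₌9^35 1/k = 1/9 + 1/10 + 1/11 + ... + 1/35
= 2679762886927/1875370816800
≈ 1.4289

Sum = 2679762886927/1875370816800 ≈ 1.4289


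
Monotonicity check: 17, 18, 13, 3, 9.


Differences: 1, -5, -10, 6
Difference at position 1 is +1 (> 0) but position 2 is -5 (< 0) — sequence both rises and falls
→ NOT monotonic

Not monotonic


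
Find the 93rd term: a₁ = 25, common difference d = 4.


aₙ = a₁ + (n-1)d
= 25 + (93-1)×4
= 25 + 368
= 393

a_93 = 393


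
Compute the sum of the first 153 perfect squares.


n = 153
n(n+1)(2n+1)/6 = 153×154×307/6
= 7233534/6 = 1205589

Σk² = 1205589


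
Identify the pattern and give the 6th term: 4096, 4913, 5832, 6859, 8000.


Pattern: perfect cubes: n³
Terms: 4096, 4913, 5832, 6859, 8000
Next term = 9261

Next term = 9261


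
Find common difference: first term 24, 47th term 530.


d = (aₙ - a₁)/(n-1)
= (530 - 24)/(47-1)
= 506/46 = 11

d = 11


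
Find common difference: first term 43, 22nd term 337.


d = (aₙ - a₁)/(n-1)
= (337 - 43)/(22-1)
= 294/21 = 14

d = 14


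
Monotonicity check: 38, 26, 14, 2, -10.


Differences: -12, -12, -12, -12
All differences < 0 → strictly DECREASING

Monotonically decreasing


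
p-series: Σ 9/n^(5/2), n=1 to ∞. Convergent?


p-series test: Σ c/n^p converges if p > 1, diverges if p ≤ 1 (constant c > 0 doesn't affect convergence).
p = 5/2
5/2 > 1 → CONVERGES

Converges (p = 5/2 > 1)


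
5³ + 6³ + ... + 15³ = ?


Σₖ₌5^15 k³ = [15·16/2]² − [4·5/2]²
= 14400 − 100 = 14300

Σk³ = 14300


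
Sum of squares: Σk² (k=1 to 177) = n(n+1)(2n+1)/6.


n = 177
n(n+1)(2n+1)/6 = 177×178×355/6
= 11184630/6 = 1864105

Σk² = 1864105


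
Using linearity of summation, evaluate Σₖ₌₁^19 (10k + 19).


Σ(10k+19) = 10·Σk + 19·n
= 10·190 + 19·19
= 1900 + 361 = 2261

Σ = 2261


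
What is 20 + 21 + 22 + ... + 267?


Σₖ₌20^267 k = Σₖ₌₁^267 k − Σₖ₌₁^19 k
= 267·268/2 − 19·20/2
= 35778 − 190 = 35588

Σk = 35588


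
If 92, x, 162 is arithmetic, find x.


AM = (92 + 162)/2 = 254/2 = 127

AM = 127


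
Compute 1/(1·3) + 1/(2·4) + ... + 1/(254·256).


1/(k(k+2)) = (1/2)·(1/k - 1/(k+2)) (partial fractions)
Telescoping: Σ = (1/2)·(1 + 1/2 - 1/255 - 1/256) = 97409/130560

Sum = 97409/130560


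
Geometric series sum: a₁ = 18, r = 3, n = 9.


Sₙ = 18×(3^9 - 1)/(3 - 1)
= 18×(19683 - 1)/2
= 18×19682/2
= 177138

S_9 = 177138


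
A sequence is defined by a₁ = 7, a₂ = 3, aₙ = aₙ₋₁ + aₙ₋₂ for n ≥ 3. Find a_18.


Computing iteratively: 7, 3, 10, 13, 23, 36, 59, 95, 154, 249, 403, 652, ...
a_18 = 11700

a_18 = 11700


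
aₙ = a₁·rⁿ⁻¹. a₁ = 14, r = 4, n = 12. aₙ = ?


aₙ = a₁·r^(n-1)
= 14×4^11
= 14×4194304
= 58720256

a_12 = 58720256


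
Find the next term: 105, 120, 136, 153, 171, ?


Pattern: triangular numbers: n(n+1)/2
Terms: 105, 120, 136, 153, 171
Next term = 190

Next term = 190


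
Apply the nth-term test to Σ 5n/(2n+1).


lim(n→∞) 5n/(2n+1) = 5/2 = 5/2  (divide numerator and denominator by n)
lim aₙ = 5/2 ≠ 0 → series DIVERGES

Diverges (lim aₙ = 5/2 ≠ 0)


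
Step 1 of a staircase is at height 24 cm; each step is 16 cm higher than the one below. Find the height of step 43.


aₙ = a₁ + (n-1)d
= 24 + (43-1)×16
= 24 + 672
= 696

a_43 = 696


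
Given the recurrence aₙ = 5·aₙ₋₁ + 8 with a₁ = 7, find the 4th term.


Computing step by step:
a_1 = 7
a_2 = 43
a_3 = 223
a_4 = 1123


a_4 = 1123


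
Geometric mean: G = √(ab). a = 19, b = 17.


GM = √(19×17) = √323 = 17.9722

GM = 17.9722


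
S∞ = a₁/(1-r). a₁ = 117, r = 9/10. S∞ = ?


S∞ = a₁/(1-r) = 117/(1 - 9/10)
= 117/(1/10)
= 1170

S∞ = 1170


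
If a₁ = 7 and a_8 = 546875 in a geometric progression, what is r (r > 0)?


r^(n-1) = aₙ/a₁
r^7 = 546875/7 = 78125
r = 78125^(1/7)
= 5

r = 5


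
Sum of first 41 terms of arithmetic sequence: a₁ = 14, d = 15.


aₙ = 14 + (41-1)×15 = 614
Sₙ = n(a₁+aₙ)/2 = 41×(14+614)/2
= 41×628/2 = 12874

S_41 = 12874


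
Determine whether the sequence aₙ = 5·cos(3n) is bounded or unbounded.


For all n, -1 ≤ cos(3n) ≤ 1, so -5 ≤ 5·cos(3n) ≤ 5
Lower bound: -5, Upper bound: 5
The sequence IS bounded

Bounded (-5 ≤ aₙ ≤ 5)


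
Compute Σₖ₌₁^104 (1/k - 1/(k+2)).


Telescoping with gap 2: two head and two tail terms survive.
= (1 + 1/2) - (1/105 + 1/106)
= 3/2 - 1/105 - 1/106 = 8242/5565

Sum = 8242/5565


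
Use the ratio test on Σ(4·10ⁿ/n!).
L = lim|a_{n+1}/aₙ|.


aₙ = 4·10^n/n!
a_{n+1}/aₙ = 10^(n+1)/(n+1)! × n!/10^n  (constant 4 cancels)
= 10/(n+1)
L = lim(n→∞) 10/(n+1) = 0
L < 1 → series CONVERGES

Converges (ratio test: L = 0 < 1)


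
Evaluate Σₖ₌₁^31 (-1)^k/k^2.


S = -1 + 1/4 - 1/9 + 1/16 - 1/25 + 1/36 - 1/49 + 1/64 ± ...
= -0.823
(Full series converges to -π²/12 ≈ -0.8225)

S_31 = -0.823


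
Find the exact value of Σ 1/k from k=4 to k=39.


Σₖ₌4^39 1/k = 1/4 + 1/5 + 1/6 + ... + 1/39
= 1175546778977833/485721041551200
≈ 2.4202

Sum = 1175546778977833/485721041551200 ≈ 2.4202


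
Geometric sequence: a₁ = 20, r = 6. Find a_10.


aₙ = a₁·r^(n-1)
= 20×6^9
= 20×10077696
= 201553920

a_10 = 201553920


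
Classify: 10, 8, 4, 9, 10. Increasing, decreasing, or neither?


Differences: -2, -4, 5, 1
Difference at position 3 is +5 (> 0) but position 1 is -2 (< 0) — sequence both rises and falls
→ NOT monotonic

Not monotonic


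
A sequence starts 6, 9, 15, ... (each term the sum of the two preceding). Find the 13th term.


Computing iteratively: 6, 9, 15, 24, 39, 63, 102, 165, 267, 432, 699, 1131, ...
a_13 = 1830

a_13 = 1830


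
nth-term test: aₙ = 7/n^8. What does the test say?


lim(n→∞) 7/n^8 = 0
lim aₙ = 0 → nth-term test is INCONCLUSIVE
(Need other tests; this is actually a convergent p-series with p=8 > 1)

Inconclusive (lim aₙ = 0; need another test)


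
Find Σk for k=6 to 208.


Σₖ₌6^208 k = Σₖ₌₁^208 k − Σₖ₌₁^5 k
= 208·209/2 − 5·6/2
= 21736 − 15 = 21721

Σk = 21721


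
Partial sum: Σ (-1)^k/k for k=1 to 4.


S = -1 + 1/2 - 1/3 + 1/4
= -0.5833
(Full series converges to -ln(2) ≈ -0.6931)

S_4 = -0.5833


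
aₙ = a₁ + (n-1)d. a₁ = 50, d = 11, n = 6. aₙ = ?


aₙ = a₁ + (n-1)d
= 50 + (6-1)×11
= 50 + 55
= 105

a_6 = 105


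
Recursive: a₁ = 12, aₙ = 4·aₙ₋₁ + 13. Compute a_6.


Computing step by step:
a_1 = 12
a_2 = 61
a_3 = 257
a_4 = 1041
a_5 = 4177
a_6 = 16721


a_6 = 16721


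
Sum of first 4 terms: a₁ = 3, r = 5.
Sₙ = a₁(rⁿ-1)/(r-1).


Sₙ = 3×(5^4 - 1)/(5 - 1)
= 3×(625 - 1)/4
= 3×624/4
= 468

S_4 = 468


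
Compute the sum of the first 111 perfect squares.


n = 111
n(n+1)(2n+1)/6 = 111×112×223/6
= 2772336/6 = 462056

Σk² = 462056


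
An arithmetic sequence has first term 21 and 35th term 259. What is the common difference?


d = (aₙ - a₁)/(n-1)
= (259 - 21)/(35-1)
= 238/34 = 7

d = 7


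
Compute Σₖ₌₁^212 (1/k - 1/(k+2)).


Telescoping with gap 2: two head and two tail terms survive.
= (1 + 1/2) - (1/213 + 1/214)
= 3/2 - 1/213 - 1/214 = 33973/22791

Sum = 33973/22791


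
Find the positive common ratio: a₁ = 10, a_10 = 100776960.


r^(n-1) = aₙ/a₁
r^9 = 100776960/10 = 10077696
r = 10077696^(1/9)
= 6

r = 6


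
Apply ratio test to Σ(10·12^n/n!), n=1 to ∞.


aₙ = 10·12^n/n!
a_{n+1}/aₙ = 12^(n+1)/(n+1)! × n!/12^n  (constant 10 cancels)
= 12/(n+1)
L = lim(n→∞) 12/(n+1) = 0
L < 1 → series CONVERGES

Converges (ratio test: L = 0 < 1)


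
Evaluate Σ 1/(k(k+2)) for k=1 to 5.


1/(k(k+2)) = (1/2)·(1/k - 1/(k+2)) (partial fractions)
Telescoping: Σ = (1/2)·(1 + 1/2 - 1/6 - 1/7) = 25/42

Sum = 25/42


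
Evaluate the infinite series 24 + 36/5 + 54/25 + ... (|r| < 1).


S∞ = a₁/(1-r) = 24/(1 - 3/10)
= 24/(7/10)
= 240/7

S∞ = 240/7


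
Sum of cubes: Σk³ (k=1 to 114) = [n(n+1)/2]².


n(n+1)/2 = 114×115/2 = 6555
Σk³ = 6555² = 42968025

Σk³ = 42968025


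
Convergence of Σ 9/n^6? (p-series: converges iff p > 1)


p-series test: Σ c/n^p converges if p > 1, diverges if p ≤ 1 (constant c > 0 doesn't affect convergence).
p = 6
6 > 1 → CONVERGES

Converges (p = 6 > 1)


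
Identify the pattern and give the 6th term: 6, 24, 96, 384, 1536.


Pattern: geometric (r=4)
Terms: 6, 24, 96, 384, 1536
Next term = 6144

Next term = 6144


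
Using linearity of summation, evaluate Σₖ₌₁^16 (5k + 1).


Σ(5k+1) = 5·Σk + 1·n
= 5·136 + 1·16
= 680 + 16 = 696

Σ = 696


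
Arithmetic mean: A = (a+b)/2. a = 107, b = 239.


AM = (107 + 239)/2 = 346/2 = 173

AM = 173


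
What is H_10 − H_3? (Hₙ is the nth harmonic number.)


Σₖ₌4^10 1/k = 1/4 + 1/5 + 1/6 + 1/7 + 1/8 + 1/9 + 1/10
= 2761/2520
≈ 1.0956

Sum = 2761/2520 ≈ 1.0956


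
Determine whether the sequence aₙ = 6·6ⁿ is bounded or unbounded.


aₙ = 6·6ⁿ → as n→∞, aₙ→∞ (since base 6 > 1)
No finite upper bound exists
The sequence is UNBOUNDED

Unbounded (aₙ → ∞ as n → ∞)


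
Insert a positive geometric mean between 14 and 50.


GM = √(14×50) = √700 = 26.4575

GM = 26.4575


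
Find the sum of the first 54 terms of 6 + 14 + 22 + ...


aₙ = 6 + (54-1)×8 = 430
Sₙ = n(a₁+aₙ)/2 = 54×(6+430)/2
= 54×436/2 = 11772

S_54 = 11772


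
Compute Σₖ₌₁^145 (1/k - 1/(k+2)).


Telescoping with gap 2: two head and two tail terms survive.
= (1 + 1/2) - (1/146 + 1/147)
= 3/2 - 1/146 - 1/147 = 15950/10731

Sum = 15950/10731


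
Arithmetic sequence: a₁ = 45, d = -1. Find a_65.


aₙ = a₁ + (n-1)d
= 45 + (65-1)×-1
= 45 - 64
= -19

a_65 = -19


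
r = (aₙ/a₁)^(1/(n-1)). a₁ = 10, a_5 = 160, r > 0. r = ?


r^(n-1) = aₙ/a₁
r^4 = 160/10 = 16
r = 16^(1/4)
= ±2; taking r > 0 gives r = 2

r = 2


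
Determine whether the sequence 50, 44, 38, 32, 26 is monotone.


Differences: -6, -6, -6, -6
All differences < 0 → strictly DECREASING

Monotonically decreasing


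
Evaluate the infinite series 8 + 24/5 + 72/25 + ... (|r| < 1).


S∞ = a₁/(1-r) = 8/(1 - 3/5)
= 8/(2/5)
= 20

S∞ = 20


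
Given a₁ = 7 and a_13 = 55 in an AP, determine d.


d = (aₙ - a₁)/(n-1)
= (55 - 7)/(13-1)
= 48/12 = 4

d = 4


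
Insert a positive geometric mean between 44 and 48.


GM = √(44×48) = √2112 = 45.9565

GM = 45.9565


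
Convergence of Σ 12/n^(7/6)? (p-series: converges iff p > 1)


p-series test: Σ c/n^p converges if p > 1, diverges if p ≤ 1 (constant c > 0 doesn't affect convergence).
p = 7/6
7/6 > 1 → CONVERGES

Converges (p = 7/6 > 1)


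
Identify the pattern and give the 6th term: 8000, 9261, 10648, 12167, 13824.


Pattern: perfect cubes: n³
Terms: 8000, 9261, 10648, 12167, 13824
Next term = 15625

Next term = 15625
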